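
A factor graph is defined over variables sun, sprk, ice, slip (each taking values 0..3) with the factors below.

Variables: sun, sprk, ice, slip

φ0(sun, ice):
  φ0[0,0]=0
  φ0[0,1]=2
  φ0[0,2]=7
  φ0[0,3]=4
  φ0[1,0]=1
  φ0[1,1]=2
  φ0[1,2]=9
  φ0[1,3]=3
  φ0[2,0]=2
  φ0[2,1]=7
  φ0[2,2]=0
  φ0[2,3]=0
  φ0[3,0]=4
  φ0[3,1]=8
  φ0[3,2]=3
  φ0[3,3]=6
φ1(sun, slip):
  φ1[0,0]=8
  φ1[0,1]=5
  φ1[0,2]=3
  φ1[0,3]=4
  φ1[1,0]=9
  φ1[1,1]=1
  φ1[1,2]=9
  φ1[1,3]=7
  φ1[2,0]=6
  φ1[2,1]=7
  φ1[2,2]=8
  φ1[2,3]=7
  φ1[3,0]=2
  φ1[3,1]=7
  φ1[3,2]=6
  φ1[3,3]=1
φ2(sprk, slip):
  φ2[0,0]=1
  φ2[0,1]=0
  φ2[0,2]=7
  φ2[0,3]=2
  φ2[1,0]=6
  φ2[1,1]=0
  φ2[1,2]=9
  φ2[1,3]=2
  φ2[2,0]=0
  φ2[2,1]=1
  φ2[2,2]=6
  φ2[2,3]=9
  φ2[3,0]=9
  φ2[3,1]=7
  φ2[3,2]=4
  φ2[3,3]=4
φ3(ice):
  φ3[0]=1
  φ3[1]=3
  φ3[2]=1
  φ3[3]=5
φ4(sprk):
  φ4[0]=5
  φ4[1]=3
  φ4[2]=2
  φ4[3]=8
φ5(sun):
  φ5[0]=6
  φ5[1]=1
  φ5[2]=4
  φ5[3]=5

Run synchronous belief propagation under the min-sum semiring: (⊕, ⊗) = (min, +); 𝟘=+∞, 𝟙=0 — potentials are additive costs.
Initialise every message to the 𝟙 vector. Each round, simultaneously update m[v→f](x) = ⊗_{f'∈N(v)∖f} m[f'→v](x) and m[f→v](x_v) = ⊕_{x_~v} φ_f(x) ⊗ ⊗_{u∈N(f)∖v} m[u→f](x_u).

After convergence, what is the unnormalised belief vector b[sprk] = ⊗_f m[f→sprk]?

b[sprk] = [9, 7, 7, 19]

init: all messages = 𝟙 over 4 values
r1 m[φ0→sun] = [0, 1, 0, 3]
r1 m[φ0→ice] = [0, 2, 0, 0]
r1 m[φ1→sun] = [3, 1, 6, 1]
r1 m[φ1→slip] = [2, 1, 3, 1]
r1 m[φ2→sprk] = [0, 0, 0, 4]
r1 m[φ2→slip] = [0, 0, 4, 2]
r1 m[φ3→ice] = [1, 3, 1, 5]
r1 m[φ4→sprk] = [5, 3, 2, 8]
r1 m[φ5→sun] = [6, 1, 4, 5]
r1 m[sun→φ0] = [0, 0, 0, 0]
r1 m[sun→φ1] = [0, 0, 0, 0]
r1 m[sun→φ5] = [0, 0, 0, 0]
r1 m[sprk→φ2] = [0, 0, 0, 0]
r1 m[sprk→φ4] = [0, 0, 0, 0]
r1 m[ice→φ0] = [0, 0, 0, 0]
r1 m[ice→φ3] = [0, 0, 0, 0]
r1 m[slip→φ1] = [0, 0, 0, 0]
r1 m[slip→φ2] = [0, 0, 0, 0]
r2 m[φ0→sun] = [0, 1, 0, 3]
r2 m[φ0→ice] = [0, 2, 0, 0]
r2 m[φ1→sun] = [3, 1, 6, 1]
r2 m[φ1→slip] = [2, 1, 3, 1]
r2 m[φ2→sprk] = [0, 0, 0, 4]
r2 m[φ2→slip] = [0, 0, 4, 2]
r2 m[φ3→ice] = [1, 3, 1, 5]
r2 m[φ4→sprk] = [5, 3, 2, 8]
r2 m[φ5→sun] = [6, 1, 4, 5]
r2 m[sun→φ0] = [9, 2, 10, 6]
r2 m[sun→φ1] = [6, 2, 4, 8]
r2 m[sun→φ5] = [3, 2, 6, 4]
r2 m[sprk→φ2] = [5, 3, 2, 8]
r2 m[sprk→φ4] = [0, 0, 0, 4]
r2 m[ice→φ0] = [1, 3, 1, 5]
r2 m[ice→φ3] = [0, 2, 0, 0]
r2 m[slip→φ1] = [0, 0, 4, 2]
r2 m[slip→φ2] = [2, 1, 3, 1]
r3 m[φ0→sun] = [1, 2, 1, 4]
r3 m[φ0→ice] = [3, 4, 9, 5]
r3 m[φ1→sun] = [5, 1, 6, 2]
r3 m[φ1→slip] = [10, 3, 9, 9]
r3 m[φ2→sprk] = [1, 1, 2, 5]
r3 m[φ2→slip] = [2, 3, 8, 5]
r3 m[φ3→ice] = [1, 3, 1, 5]
r3 m[φ4→sprk] = [5, 3, 2, 8]
r3 m[φ5→sun] = [6, 1, 4, 5]
r3 m[sun→φ0] = [9, 2, 10, 6]
r3 m[sun→φ1] = [6, 2, 4, 8]
r3 m[sun→φ5] = [3, 2, 6, 4]
r3 m[sprk→φ2] = [5, 3, 2, 8]
r3 m[sprk→φ4] = [0, 0, 0, 4]
r3 m[ice→φ0] = [1, 3, 1, 5]
r3 m[ice→φ3] = [0, 2, 0, 0]
r3 m[slip→φ1] = [0, 0, 4, 2]
r3 m[slip→φ2] = [2, 1, 3, 1]
r4 m[φ0→sun] = [1, 2, 1, 4]
r4 m[φ0→ice] = [3, 4, 9, 5]
r4 m[φ1→sun] = [5, 1, 6, 2]
r4 m[φ1→slip] = [10, 3, 9, 9]
r4 m[φ2→sprk] = [1, 1, 2, 5]
r4 m[φ2→slip] = [2, 3, 8, 5]
r4 m[φ3→ice] = [1, 3, 1, 5]
r4 m[φ4→sprk] = [5, 3, 2, 8]
r4 m[φ5→sun] = [6, 1, 4, 5]
r4 m[sun→φ0] = [11, 2, 10, 7]
r4 m[sun→φ1] = [7, 3, 5, 9]
r4 m[sun→φ5] = [6, 3, 7, 6]
r4 m[sprk→φ2] = [5, 3, 2, 8]
r4 m[sprk→φ4] = [1, 1, 2, 5]
r4 m[ice→φ0] = [1, 3, 1, 5]
r4 m[ice→φ3] = [3, 4, 9, 5]
r4 m[slip→φ1] = [2, 3, 8, 5]
r4 m[slip→φ2] = [10, 3, 9, 9]
r5 m[φ0→sun] = [1, 2, 1, 4]
r5 m[φ0→ice] = [3, 4, 10, 5]
r5 m[φ1→sun] = [8, 4, 8, 4]
r5 m[φ1→slip] = [11, 4, 10, 10]
r5 m[φ2→sprk] = [3, 3, 4, 10]
r5 m[φ2→slip] = [2, 3, 8, 5]
r5 m[φ3→ice] = [1, 3, 1, 5]
r5 m[φ4→sprk] = [5, 3, 2, 8]
r5 m[φ5→sun] = [6, 1, 4, 5]
r5 m[sun→φ0] = [11, 2, 10, 7]
r5 m[sun→φ1] = [7, 3, 5, 9]
r5 m[sun→φ5] = [6, 3, 7, 6]
r5 m[sprk→φ2] = [5, 3, 2, 8]
r5 m[sprk→φ4] = [1, 1, 2, 5]
r5 m[ice→φ0] = [1, 3, 1, 5]
r5 m[ice→φ3] = [3, 4, 9, 5]
r5 m[slip→φ1] = [2, 3, 8, 5]
r5 m[slip→φ2] = [10, 3, 9, 9]
r6 m[φ0→sun] = [1, 2, 1, 4]
r6 m[φ0→ice] = [3, 4, 10, 5]
r6 m[φ1→sun] = [8, 4, 8, 4]
r6 m[φ1→slip] = [11, 4, 10, 10]
r6 m[φ2→sprk] = [3, 3, 4, 10]
r6 m[φ2→slip] = [2, 3, 8, 5]
r6 m[φ3→ice] = [1, 3, 1, 5]
r6 m[φ4→sprk] = [5, 3, 2, 8]
r6 m[φ5→sun] = [6, 1, 4, 5]
r6 m[sun→φ0] = [14, 5, 12, 9]
r6 m[sun→φ1] = [7, 3, 5, 9]
r6 m[sun→φ5] = [9, 6, 9, 8]
r6 m[sprk→φ2] = [5, 3, 2, 8]
r6 m[sprk→φ4] = [3, 3, 4, 10]
r6 m[ice→φ0] = [1, 3, 1, 5]
r6 m[ice→φ3] = [3, 4, 10, 5]
r6 m[slip→φ1] = [2, 3, 8, 5]
r6 m[slip→φ2] = [11, 4, 10, 10]
r7 m[φ0→sun] = [1, 2, 1, 4]
r7 m[φ0→ice] = [6, 7, 12, 8]
r7 m[φ1→sun] = [8, 4, 8, 4]
r7 m[φ1→slip] = [11, 4, 10, 10]
r7 m[φ2→sprk] = [4, 4, 5, 11]
r7 m[φ2→slip] = [2, 3, 8, 5]
r7 m[φ3→ice] = [1, 3, 1, 5]
r7 m[φ4→sprk] = [5, 3, 2, 8]
r7 m[φ5→sun] = [6, 1, 4, 5]
r7 m[sun→φ0] = [14, 5, 12, 9]
r7 m[sun→φ1] = [7, 3, 5, 9]
r7 m[sun→φ5] = [9, 6, 9, 8]
r7 m[sprk→φ2] = [5, 3, 2, 8]
r7 m[sprk→φ4] = [3, 3, 4, 10]
r7 m[ice→φ0] = [1, 3, 1, 5]
r7 m[ice→φ3] = [3, 4, 10, 5]
r7 m[slip→φ1] = [2, 3, 8, 5]
r7 m[slip→φ2] = [11, 4, 10, 10]
r8 m[φ0→sun] = [1, 2, 1, 4]
r8 m[φ0→ice] = [6, 7, 12, 8]
r8 m[φ1→sun] = [8, 4, 8, 4]
r8 m[φ1→slip] = [11, 4, 10, 10]
r8 m[φ2→sprk] = [4, 4, 5, 11]
r8 m[φ2→slip] = [2, 3, 8, 5]
r8 m[φ3→ice] = [1, 3, 1, 5]
r8 m[φ4→sprk] = [5, 3, 2, 8]
r8 m[φ5→sun] = [6, 1, 4, 5]
r8 m[sun→φ0] = [14, 5, 12, 9]
r8 m[sun→φ1] = [7, 3, 5, 9]
r8 m[sun→φ5] = [9, 6, 9, 8]
r8 m[sprk→φ2] = [5, 3, 2, 8]
r8 m[sprk→φ4] = [4, 4, 5, 11]
r8 m[ice→φ0] = [1, 3, 1, 5]
r8 m[ice→φ3] = [6, 7, 12, 8]
r8 m[slip→φ1] = [2, 3, 8, 5]
r8 m[slip→φ2] = [11, 4, 10, 10]
r9 m[φ0→sun] = [1, 2, 1, 4]
r9 m[φ0→ice] = [6, 7, 12, 8]
r9 m[φ1→sun] = [8, 4, 8, 4]
r9 m[φ1→slip] = [11, 4, 10, 10]
r9 m[φ2→sprk] = [4, 4, 5, 11]
r9 m[φ2→slip] = [2, 3, 8, 5]
r9 m[φ3→ice] = [1, 3, 1, 5]
r9 m[φ4→sprk] = [5, 3, 2, 8]
r9 m[φ5→sun] = [6, 1, 4, 5]
r9 m[sun→φ0] = [14, 5, 12, 9]
r9 m[sun→φ1] = [7, 3, 5, 9]
r9 m[sun→φ5] = [9, 6, 9, 8]
r9 m[sprk→φ2] = [5, 3, 2, 8]
r9 m[sprk→φ4] = [4, 4, 5, 11]
r9 m[ice→φ0] = [1, 3, 1, 5]
r9 m[ice→φ3] = [6, 7, 12, 8]
r9 m[slip→φ1] = [2, 3, 8, 5]
r9 m[slip→φ2] = [11, 4, 10, 10]
fixed point reached at round 9
b[sprk] = ⊗ incoming = [9, 7, 7, 19]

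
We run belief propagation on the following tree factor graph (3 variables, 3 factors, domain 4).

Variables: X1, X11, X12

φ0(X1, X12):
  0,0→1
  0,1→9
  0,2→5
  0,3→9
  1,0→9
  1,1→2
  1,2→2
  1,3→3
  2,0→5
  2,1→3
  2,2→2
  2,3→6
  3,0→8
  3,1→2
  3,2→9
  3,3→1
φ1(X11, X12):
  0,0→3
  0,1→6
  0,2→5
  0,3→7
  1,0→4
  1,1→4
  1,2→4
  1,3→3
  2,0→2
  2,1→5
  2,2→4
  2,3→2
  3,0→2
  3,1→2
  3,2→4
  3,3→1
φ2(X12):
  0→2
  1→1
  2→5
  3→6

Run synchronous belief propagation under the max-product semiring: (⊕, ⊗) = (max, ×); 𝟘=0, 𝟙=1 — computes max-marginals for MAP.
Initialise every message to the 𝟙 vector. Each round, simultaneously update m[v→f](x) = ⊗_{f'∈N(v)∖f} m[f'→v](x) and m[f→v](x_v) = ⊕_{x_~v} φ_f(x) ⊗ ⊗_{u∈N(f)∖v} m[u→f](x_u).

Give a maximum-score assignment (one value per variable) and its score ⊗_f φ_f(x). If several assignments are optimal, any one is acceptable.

assignment: (X1=0, X11=0, X12=3); score = 378

init: all messages = 𝟙 over 4 values
r1 m[φ0→X1] = [9, 9, 6, 9]
r1 m[φ0→X12] = [9, 9, 9, 9]
r1 m[φ1→X11] = [7, 4, 5, 4]
r1 m[φ1→X12] = [4, 6, 5, 7]
r1 m[φ2→X12] = [2, 1, 5, 6]
r1 m[X1→φ0] = [1, 1, 1, 1]
r1 m[X11→φ1] = [1, 1, 1, 1]
r1 m[X12→φ0] = [1, 1, 1, 1]
r1 m[X12→φ1] = [1, 1, 1, 1]
r1 m[X12→φ2] = [1, 1, 1, 1]
r2 m[φ0→X1] = [9, 9, 6, 9]
r2 m[φ0→X12] = [9, 9, 9, 9]
r2 m[φ1→X11] = [7, 4, 5, 4]
r2 m[φ1→X12] = [4, 6, 5, 7]
r2 m[φ2→X12] = [2, 1, 5, 6]
r2 m[X1→φ0] = [1, 1, 1, 1]
r2 m[X11→φ1] = [1, 1, 1, 1]
r2 m[X12→φ0] = [8, 6, 25, 42]
r2 m[X12→φ1] = [18, 9, 45, 54]
r2 m[X12→φ2] = [36, 54, 45, 63]
r3 m[φ0→X1] = [378, 126, 252, 225]
r3 m[φ0→X12] = [9, 9, 9, 9]
r3 m[φ1→X11] = [378, 180, 180, 180]
r3 m[φ1→X12] = [4, 6, 5, 7]
r3 m[φ2→X12] = [2, 1, 5, 6]
r3 m[X1→φ0] = [1, 1, 1, 1]
r3 m[X11→φ1] = [1, 1, 1, 1]
r3 m[X12→φ0] = [8, 6, 25, 42]
r3 m[X12→φ1] = [18, 9, 45, 54]
r3 m[X12→φ2] = [36, 54, 45, 63]
r4 m[φ0→X1] = [378, 126, 252, 225]
r4 m[φ0→X12] = [9, 9, 9, 9]
r4 m[φ1→X11] = [378, 180, 180, 180]
r4 m[φ1→X12] = [4, 6, 5, 7]
r4 m[φ2→X12] = [2, 1, 5, 6]
r4 m[X1→φ0] = [1, 1, 1, 1]
r4 m[X11→φ1] = [1, 1, 1, 1]
r4 m[X12→φ0] = [8, 6, 25, 42]
r4 m[X12→φ1] = [18, 9, 45, 54]
r4 m[X12→φ2] = [36, 54, 45, 63]
fixed point reached at round 4
traceback from X1: (X1=0, X11=0, X12=3), score=378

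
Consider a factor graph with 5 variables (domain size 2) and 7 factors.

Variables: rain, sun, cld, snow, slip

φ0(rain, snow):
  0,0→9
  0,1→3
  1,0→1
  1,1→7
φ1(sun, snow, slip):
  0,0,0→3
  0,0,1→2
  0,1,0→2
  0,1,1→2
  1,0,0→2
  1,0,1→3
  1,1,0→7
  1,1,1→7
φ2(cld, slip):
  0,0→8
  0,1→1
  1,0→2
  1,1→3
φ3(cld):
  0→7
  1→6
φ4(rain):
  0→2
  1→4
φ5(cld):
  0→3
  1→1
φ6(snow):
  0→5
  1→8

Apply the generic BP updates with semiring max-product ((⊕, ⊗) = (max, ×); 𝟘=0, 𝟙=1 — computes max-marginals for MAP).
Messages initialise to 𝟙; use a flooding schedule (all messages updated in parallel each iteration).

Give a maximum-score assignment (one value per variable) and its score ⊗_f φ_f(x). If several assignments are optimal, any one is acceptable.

assignment: (rain=1, sun=1, cld=0, snow=1, slip=0); score = 263424

init: all messages = 𝟙 over 2 values
r1 m[φ0→rain] = [9, 7]
r1 m[φ0→snow] = [9, 7]
r1 m[φ1→sun] = [3, 7]
r1 m[φ1→snow] = [3, 7]
r1 m[φ1→slip] = [7, 7]
r1 m[φ2→cld] = [8, 3]
r1 m[φ2→slip] = [8, 3]
r1 m[φ3→cld] = [7, 6]
r1 m[φ4→rain] = [2, 4]
r1 m[φ5→cld] = [3, 1]
r1 m[φ6→snow] = [5, 8]
r1 m[rain→φ0] = [1, 1]
r1 m[rain→φ4] = [1, 1]
r1 m[sun→φ1] = [1, 1]
r1 m[cld→φ2] = [1, 1]
r1 m[cld→φ3] = [1, 1]
r1 m[cld→φ5] = [1, 1]
r1 m[snow→φ0] = [1, 1]
r1 m[snow→φ1] = [1, 1]
r1 m[snow→φ6] = [1, 1]
r1 m[slip→φ1] = [1, 1]
r1 m[slip→φ2] = [1, 1]
r2 m[φ0→rain] = [9, 7]
r2 m[φ0→snow] = [9, 7]
r2 m[φ1→sun] = [3, 7]
r2 m[φ1→snow] = [3, 7]
r2 m[φ1→slip] = [7, 7]
r2 m[φ2→cld] = [8, 3]
r2 m[φ2→slip] = [8, 3]
r2 m[φ3→cld] = [7, 6]
r2 m[φ4→rain] = [2, 4]
r2 m[φ5→cld] = [3, 1]
r2 m[φ6→snow] = [5, 8]
r2 m[rain→φ0] = [2, 4]
r2 m[rain→φ4] = [9, 7]
r2 m[sun→φ1] = [1, 1]
r2 m[cld→φ2] = [21, 6]
r2 m[cld→φ3] = [24, 3]
r2 m[cld→φ5] = [56, 18]
r2 m[snow→φ0] = [15, 56]
r2 m[snow→φ1] = [45, 56]
r2 m[snow→φ6] = [27, 49]
r2 m[slip→φ1] = [8, 3]
r2 m[slip→φ2] = [7, 7]
r3 m[φ0→rain] = [168, 392]
r3 m[φ0→snow] = [18, 28]
r3 m[φ1→sun] = [1080, 3136]
r3 m[φ1→snow] = [24, 56]
r3 m[φ1→slip] = [392, 392]
r3 m[φ2→cld] = [56, 21]
r3 m[φ2→slip] = [168, 21]
r3 m[φ3→cld] = [7, 6]
r3 m[φ4→rain] = [2, 4]
r3 m[φ5→cld] = [3, 1]
r3 m[φ6→snow] = [5, 8]
r3 m[rain→φ0] = [2, 4]
r3 m[rain→φ4] = [9, 7]
r3 m[sun→φ1] = [1, 1]
r3 m[cld→φ2] = [21, 6]
r3 m[cld→φ3] = [24, 3]
r3 m[cld→φ5] = [56, 18]
r3 m[snow→φ0] = [15, 56]
r3 m[snow→φ1] = [45, 56]
r3 m[snow→φ6] = [27, 49]
r3 m[slip→φ1] = [8, 3]
r3 m[slip→φ2] = [7, 7]
r4 m[φ0→rain] = [168, 392]
r4 m[φ0→snow] = [18, 28]
r4 m[φ1→sun] = [1080, 3136]
r4 m[φ1→snow] = [24, 56]
r4 m[φ1→slip] = [392, 392]
r4 m[φ2→cld] = [56, 21]
r4 m[φ2→slip] = [168, 21]
r4 m[φ3→cld] = [7, 6]
r4 m[φ4→rain] = [2, 4]
r4 m[φ5→cld] = [3, 1]
r4 m[φ6→snow] = [5, 8]
r4 m[rain→φ0] = [2, 4]
r4 m[rain→φ4] = [168, 392]
r4 m[sun→φ1] = [1, 1]
r4 m[cld→φ2] = [21, 6]
r4 m[cld→φ3] = [168, 21]
r4 m[cld→φ5] = [392, 126]
r4 m[snow→φ0] = [120, 448]
r4 m[snow→φ1] = [90, 224]
r4 m[snow→φ6] = [432, 1568]
r4 m[slip→φ1] = [168, 21]
r4 m[slip→φ2] = [392, 392]
r5 m[φ0→rain] = [1344, 3136]
r5 m[φ0→snow] = [18, 28]
r5 m[φ1→sun] = [75264, 263424]
r5 m[φ1→snow] = [504, 1176]
r5 m[φ1→slip] = [1568, 1568]
r5 m[φ2→cld] = [3136, 1176]
r5 m[φ2→slip] = [168, 21]
r5 m[φ3→cld] = [7, 6]
r5 m[φ4→rain] = [2, 4]
r5 m[φ5→cld] = [3, 1]
r5 m[φ6→snow] = [5, 8]
r5 m[rain→φ0] = [2, 4]
r5 m[rain→φ4] = [168, 392]
r5 m[sun→φ1] = [1, 1]
r5 m[cld→φ2] = [21, 6]
r5 m[cld→φ3] = [168, 21]
r5 m[cld→φ5] = [392, 126]
r5 m[snow→φ0] = [120, 448]
r5 m[snow→φ1] = [90, 224]
r5 m[snow→φ6] = [432, 1568]
r5 m[slip→φ1] = [168, 21]
r5 m[slip→φ2] = [392, 392]
r6 m[φ0→rain] = [1344, 3136]
r6 m[φ0→snow] = [18, 28]
r6 m[φ1→sun] = [75264, 263424]
r6 m[φ1→snow] = [504, 1176]
r6 m[φ1→slip] = [1568, 1568]
r6 m[φ2→cld] = [3136, 1176]
r6 m[φ2→slip] = [168, 21]
r6 m[φ3→cld] = [7, 6]
r6 m[φ4→rain] = [2, 4]
r6 m[φ5→cld] = [3, 1]
r6 m[φ6→snow] = [5, 8]
r6 m[rain→φ0] = [2, 4]
r6 m[rain→φ4] = [1344, 3136]
r6 m[sun→φ1] = [1, 1]
r6 m[cld→φ2] = [21, 6]
r6 m[cld→φ3] = [9408, 1176]
r6 m[cld→φ5] = [21952, 7056]
r6 m[snow→φ0] = [2520, 9408]
r6 m[snow→φ1] = [90, 224]
r6 m[snow→φ6] = [9072, 32928]
r6 m[slip→φ1] = [168, 21]
r6 m[slip→φ2] = [1568, 1568]
r7 m[φ0→rain] = [28224, 65856]
r7 m[φ0→snow] = [18, 28]
r7 m[φ1→sun] = [75264, 263424]
r7 m[φ1→snow] = [504, 1176]
r7 m[φ1→slip] = [1568, 1568]
r7 m[φ2→cld] = [12544, 4704]
r7 m[φ2→slip] = [168, 21]
r7 m[φ3→cld] = [7, 6]
r7 m[φ4→rain] = [2, 4]
r7 m[φ5→cld] = [3, 1]
r7 m[φ6→snow] = [5, 8]
r7 m[rain→φ0] = [2, 4]
r7 m[rain→φ4] = [1344, 3136]
r7 m[sun→φ1] = [1, 1]
r7 m[cld→φ2] = [21, 6]
r7 m[cld→φ3] = [9408, 1176]
r7 m[cld→φ5] = [21952, 7056]
r7 m[snow→φ0] = [2520, 9408]
r7 m[snow→φ1] = [90, 224]
r7 m[snow→φ6] = [9072, 32928]
r7 m[slip→φ1] = [168, 21]
r7 m[slip→φ2] = [1568, 1568]
r8 m[φ0→rain] = [28224, 65856]
r8 m[φ0→snow] = [18, 28]
r8 m[φ1→sun] = [75264, 263424]
r8 m[φ1→snow] = [504, 1176]
r8 m[φ1→slip] = [1568, 1568]
r8 m[φ2→cld] = [12544, 4704]
r8 m[φ2→slip] = [168, 21]
r8 m[φ3→cld] = [7, 6]
r8 m[φ4→rain] = [2, 4]
r8 m[φ5→cld] = [3, 1]
r8 m[φ6→snow] = [5, 8]
r8 m[rain→φ0] = [2, 4]
r8 m[rain→φ4] = [28224, 65856]
r8 m[sun→φ1] = [1, 1]
r8 m[cld→φ2] = [21, 6]
r8 m[cld→φ3] = [37632, 4704]
r8 m[cld→φ5] = [87808, 28224]
r8 m[snow→φ0] = [2520, 9408]
r8 m[snow→φ1] = [90, 224]
r8 m[snow→φ6] = [9072, 32928]
r8 m[slip→φ1] = [168, 21]
r8 m[slip→φ2] = [1568, 1568]
r9 m[φ0→rain] = [28224, 65856]
r9 m[φ0→snow] = [18, 28]
r9 m[φ1→sun] = [75264, 263424]
r9 m[φ1→snow] = [504, 1176]
r9 m[φ1→slip] = [1568, 1568]
r9 m[φ2→cld] = [12544, 4704]
r9 m[φ2→slip] = [168, 21]
r9 m[φ3→cld] = [7, 6]
r9 m[φ4→rain] = [2, 4]
r9 m[φ5→cld] = [3, 1]
r9 m[φ6→snow] = [5, 8]
r9 m[rain→φ0] = [2, 4]
r9 m[rain→φ4] = [28224, 65856]
r9 m[sun→φ1] = [1, 1]
r9 m[cld→φ2] = [21, 6]
r9 m[cld→φ3] = [37632, 4704]
r9 m[cld→φ5] = [87808, 28224]
r9 m[snow→φ0] = [2520, 9408]
r9 m[snow→φ1] = [90, 224]
r9 m[snow→φ6] = [9072, 32928]
r9 m[slip→φ1] = [168, 21]
r9 m[slip→φ2] = [1568, 1568]
fixed point reached at round 9
traceback from rain: (rain=1, sun=1, cld=0, snow=1, slip=0), score=263424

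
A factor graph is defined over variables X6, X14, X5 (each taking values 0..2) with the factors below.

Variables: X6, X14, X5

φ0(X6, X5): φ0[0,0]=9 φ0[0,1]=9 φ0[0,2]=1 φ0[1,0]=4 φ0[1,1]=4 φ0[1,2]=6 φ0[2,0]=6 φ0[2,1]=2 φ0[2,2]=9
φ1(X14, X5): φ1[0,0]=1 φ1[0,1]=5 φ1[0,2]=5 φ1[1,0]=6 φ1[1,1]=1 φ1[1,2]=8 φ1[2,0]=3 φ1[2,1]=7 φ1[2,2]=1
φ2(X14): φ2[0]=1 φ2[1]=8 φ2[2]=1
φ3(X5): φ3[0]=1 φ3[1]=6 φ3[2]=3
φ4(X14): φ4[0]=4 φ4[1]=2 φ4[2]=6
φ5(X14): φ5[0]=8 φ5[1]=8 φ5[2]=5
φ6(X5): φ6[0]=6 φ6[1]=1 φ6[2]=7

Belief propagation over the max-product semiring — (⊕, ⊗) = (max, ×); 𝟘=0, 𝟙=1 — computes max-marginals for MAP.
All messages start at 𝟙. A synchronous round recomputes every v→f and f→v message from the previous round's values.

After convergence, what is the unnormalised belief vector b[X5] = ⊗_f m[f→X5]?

init: all messages = 𝟙 over 3 values
r1 m[φ0→X6] = [9, 6, 9]
r1 m[φ0→X5] = [9, 9, 9]
r1 m[φ1→X14] = [5, 8, 7]
r1 m[φ1→X5] = [6, 7, 8]
r1 m[φ2→X14] = [1, 8, 1]
r1 m[φ3→X5] = [1, 6, 3]
r1 m[φ4→X14] = [4, 2, 6]
r1 m[φ5→X14] = [8, 8, 5]
r1 m[φ6→X5] = [6, 1, 7]
r1 m[X6→φ0] = [1, 1, 1]
r1 m[X14→φ1] = [1, 1, 1]
r1 m[X14→φ2] = [1, 1, 1]
r1 m[X14→φ4] = [1, 1, 1]
r1 m[X14→φ5] = [1, 1, 1]
r1 m[X5→φ0] = [1, 1, 1]
r1 m[X5→φ1] = [1, 1, 1]
r1 m[X5→φ3] = [1, 1, 1]
r1 m[X5→φ6] = [1, 1, 1]
r2 m[φ0→X6] = [9, 6, 9]
r2 m[φ0→X5] = [9, 9, 9]
r2 m[φ1→X14] = [5, 8, 7]
r2 m[φ1→X5] = [6, 7, 8]
r2 m[φ2→X14] = [1, 8, 1]
r2 m[φ3→X5] = [1, 6, 3]
r2 m[φ4→X14] = [4, 2, 6]
r2 m[φ5→X14] = [8, 8, 5]
r2 m[φ6→X5] = [6, 1, 7]
r2 m[X6→φ0] = [1, 1, 1]
r2 m[X14→φ1] = [32, 128, 30]
r2 m[X14→φ2] = [160, 128, 210]
r2 m[X14→φ4] = [40, 512, 35]
r2 m[X14→φ5] = [20, 128, 42]
r2 m[X5→φ0] = [36, 42, 168]
r2 m[X5→φ1] = [54, 54, 189]
r2 m[X5→φ3] = [324, 63, 504]
r2 m[X5→φ6] = [54, 378, 216]
r3 m[φ0→X6] = [378, 1008, 1512]
r3 m[φ0→X5] = [9, 9, 9]
r3 m[φ1→X14] = [945, 1512, 378]
r3 m[φ1→X5] = [768, 210, 1024]
r3 m[φ2→X14] = [1, 8, 1]
r3 m[φ3→X5] = [1, 6, 3]
r3 m[φ4→X14] = [4, 2, 6]
r3 m[φ5→X14] = [8, 8, 5]
r3 m[φ6→X5] = [6, 1, 7]
r3 m[X6→φ0] = [1, 1, 1]
r3 m[X14→φ1] = [32, 128, 30]
r3 m[X14→φ2] = [160, 128, 210]
r3 m[X14→φ4] = [40, 512, 35]
r3 m[X14→φ5] = [20, 128, 42]
r3 m[X5→φ0] = [36, 42, 168]
r3 m[X5→φ1] = [54, 54, 189]
r3 m[X5→φ3] = [324, 63, 504]
r3 m[X5→φ6] = [54, 378, 216]
r4 m[φ0→X6] = [378, 1008, 1512]
r4 m[φ0→X5] = [9, 9, 9]
r4 m[φ1→X14] = [945, 1512, 378]
r4 m[φ1→X5] = [768, 210, 1024]
r4 m[φ2→X14] = [1, 8, 1]
r4 m[φ3→X5] = [1, 6, 3]
r4 m[φ4→X14] = [4, 2, 6]
r4 m[φ5→X14] = [8, 8, 5]
r4 m[φ6→X5] = [6, 1, 7]
r4 m[X6→φ0] = [1, 1, 1]
r4 m[X14→φ1] = [32, 128, 30]
r4 m[X14→φ2] = [30240, 24192, 11340]
r4 m[X14→φ4] = [7560, 96768, 1890]
r4 m[X14→φ5] = [3780, 24192, 2268]
r4 m[X5→φ0] = [4608, 1260, 21504]
r4 m[X5→φ1] = [54, 54, 189]
r4 m[X5→φ3] = [41472, 1890, 64512]
r4 m[X5→φ6] = [6912, 11340, 27648]
r5 m[φ0→X6] = [41472, 129024, 193536]
r5 m[φ0→X5] = [9, 9, 9]
r5 m[φ1→X14] = [945, 1512, 378]
r5 m[φ1→X5] = [768, 210, 1024]
r5 m[φ2→X14] = [1, 8, 1]
r5 m[φ3→X5] = [1, 6, 3]
r5 m[φ4→X14] = [4, 2, 6]
r5 m[φ5→X14] = [8, 8, 5]
r5 m[φ6→X5] = [6, 1, 7]
r5 m[X6→φ0] = [1, 1, 1]
r5 m[X14→φ1] = [32, 128, 30]
r5 m[X14→φ2] = [30240, 24192, 11340]
r5 m[X14→φ4] = [7560, 96768, 1890]
r5 m[X14→φ5] = [3780, 24192, 2268]
r5 m[X5→φ0] = [4608, 1260, 21504]
r5 m[X5→φ1] = [54, 54, 189]
r5 m[X5→φ3] = [41472, 1890, 64512]
r5 m[X5→φ6] = [6912, 11340, 27648]
r6 m[φ0→X6] = [41472, 129024, 193536]
r6 m[φ0→X5] = [9, 9, 9]
r6 m[φ1→X14] = [945, 1512, 378]
r6 m[φ1→X5] = [768, 210, 1024]
r6 m[φ2→X14] = [1, 8, 1]
r6 m[φ3→X5] = [1, 6, 3]
r6 m[φ4→X14] = [4, 2, 6]
r6 m[φ5→X14] = [8, 8, 5]
r6 m[φ6→X5] = [6, 1, 7]
r6 m[X6→φ0] = [1, 1, 1]
r6 m[X14→φ1] = [32, 128, 30]
r6 m[X14→φ2] = [30240, 24192, 11340]
r6 m[X14→φ4] = [7560, 96768, 1890]
r6 m[X14→φ5] = [3780, 24192, 2268]
r6 m[X5→φ0] = [4608, 1260, 21504]
r6 m[X5→φ1] = [54, 54, 189]
r6 m[X5→φ3] = [41472, 1890, 64512]
r6 m[X5→φ6] = [6912, 11340, 27648]
fixed point reached at round 6
b[X5] = ⊗ incoming = [41472, 11340, 193536]

b[X5] = [41472, 11340, 193536]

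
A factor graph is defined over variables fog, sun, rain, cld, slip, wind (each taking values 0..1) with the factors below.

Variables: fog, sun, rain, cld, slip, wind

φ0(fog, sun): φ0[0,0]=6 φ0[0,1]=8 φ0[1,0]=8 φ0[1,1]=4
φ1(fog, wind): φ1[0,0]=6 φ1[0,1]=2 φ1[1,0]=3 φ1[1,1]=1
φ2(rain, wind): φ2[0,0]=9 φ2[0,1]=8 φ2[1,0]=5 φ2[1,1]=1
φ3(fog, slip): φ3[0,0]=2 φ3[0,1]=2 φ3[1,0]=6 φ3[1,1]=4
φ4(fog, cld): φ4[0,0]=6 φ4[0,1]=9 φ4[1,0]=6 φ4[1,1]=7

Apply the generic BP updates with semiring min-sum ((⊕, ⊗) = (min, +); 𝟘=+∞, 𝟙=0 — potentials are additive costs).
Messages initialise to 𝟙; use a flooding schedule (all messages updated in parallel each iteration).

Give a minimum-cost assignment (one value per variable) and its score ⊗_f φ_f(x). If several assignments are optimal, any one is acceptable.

assignment: (fog=1, sun=1, rain=1, cld=0, slip=1, wind=1); score = 16

init: all messages = 𝟙 over 2 values
r1 m[φ0→fog] = [6, 4]
r1 m[φ0→sun] = [6, 4]
r1 m[φ1→fog] = [2, 1]
r1 m[φ1→wind] = [3, 1]
r1 m[φ2→rain] = [8, 1]
r1 m[φ2→wind] = [5, 1]
r1 m[φ3→fog] = [2, 4]
r1 m[φ3→slip] = [2, 2]
r1 m[φ4→fog] = [6, 6]
r1 m[φ4→cld] = [6, 7]
r1 m[fog→φ0] = [0, 0]
r1 m[fog→φ1] = [0, 0]
r1 m[fog→φ3] = [0, 0]
r1 m[fog→φ4] = [0, 0]
r1 m[sun→φ0] = [0, 0]
r1 m[rain→φ2] = [0, 0]
r1 m[cld→φ4] = [0, 0]
r1 m[slip→φ3] = [0, 0]
r1 m[wind→φ1] = [0, 0]
r1 m[wind→φ2] = [0, 0]
r2 m[φ0→fog] = [6, 4]
r2 m[φ0→sun] = [6, 4]
r2 m[φ1→fog] = [2, 1]
r2 m[φ1→wind] = [3, 1]
r2 m[φ2→rain] = [8, 1]
r2 m[φ2→wind] = [5, 1]
r2 m[φ3→fog] = [2, 4]
r2 m[φ3→slip] = [2, 2]
r2 m[φ4→fog] = [6, 6]
r2 m[φ4→cld] = [6, 7]
r2 m[fog→φ0] = [10, 11]
r2 m[fog→φ1] = [14, 14]
r2 m[fog→φ3] = [14, 11]
r2 m[fog→φ4] = [10, 9]
r2 m[sun→φ0] = [0, 0]
r2 m[rain→φ2] = [0, 0]
r2 m[cld→φ4] = [0, 0]
r2 m[slip→φ3] = [0, 0]
r2 m[wind→φ1] = [5, 1]
r2 m[wind→φ2] = [3, 1]
r3 m[φ0→fog] = [6, 4]
r3 m[φ0→sun] = [16, 15]
r3 m[φ1→fog] = [3, 2]
r3 m[φ1→wind] = [17, 15]
r3 m[φ2→rain] = [9, 2]
r3 m[φ2→wind] = [5, 1]
r3 m[φ3→fog] = [2, 4]
r3 m[φ3→slip] = [16, 15]
r3 m[φ4→fog] = [6, 6]
r3 m[φ4→cld] = [15, 16]
r3 m[fog→φ0] = [10, 11]
r3 m[fog→φ1] = [14, 14]
r3 m[fog→φ3] = [14, 11]
r3 m[fog→φ4] = [10, 9]
r3 m[sun→φ0] = [0, 0]
r3 m[rain→φ2] = [0, 0]
r3 m[cld→φ4] = [0, 0]
r3 m[slip→φ3] = [0, 0]
r3 m[wind→φ1] = [5, 1]
r3 m[wind→φ2] = [3, 1]
r4 m[φ0→fog] = [6, 4]
r4 m[φ0→sun] = [16, 15]
r4 m[φ1→fog] = [3, 2]
r4 m[φ1→wind] = [17, 15]
r4 m[φ2→rain] = [9, 2]
r4 m[φ2→wind] = [5, 1]
r4 m[φ3→fog] = [2, 4]
r4 m[φ3→slip] = [16, 15]
r4 m[φ4→fog] = [6, 6]
r4 m[φ4→cld] = [15, 16]
r4 m[fog→φ0] = [11, 12]
r4 m[fog→φ1] = [14, 14]
r4 m[fog→φ3] = [15, 12]
r4 m[fog→φ4] = [11, 10]
r4 m[sun→φ0] = [0, 0]
r4 m[rain→φ2] = [0, 0]
r4 m[cld→φ4] = [0, 0]
r4 m[slip→φ3] = [0, 0]
r4 m[wind→φ1] = [5, 1]
r4 m[wind→φ2] = [17, 15]
r5 m[φ0→fog] = [6, 4]
r5 m[φ0→sun] = [17, 16]
r5 m[φ1→fog] = [3, 2]
r5 m[φ1→wind] = [17, 15]
r5 m[φ2→rain] = [23, 16]
r5 m[φ2→wind] = [5, 1]
r5 m[φ3→fog] = [2, 4]
r5 m[φ3→slip] = [17, 16]
r5 m[φ4→fog] = [6, 6]
r5 m[φ4→cld] = [16, 17]
r5 m[fog→φ0] = [11, 12]
r5 m[fog→φ1] = [14, 14]
r5 m[fog→φ3] = [15, 12]
r5 m[fog→φ4] = [11, 10]
r5 m[sun→φ0] = [0, 0]
r5 m[rain→φ2] = [0, 0]
r5 m[cld→φ4] = [0, 0]
r5 m[slip→φ3] = [0, 0]
r5 m[wind→φ1] = [5, 1]
r5 m[wind→φ2] = [17, 15]
r6 m[φ0→fog] = [6, 4]
r6 m[φ0→sun] = [17, 16]
r6 m[φ1→fog] = [3, 2]
r6 m[φ1→wind] = [17, 15]
r6 m[φ2→rain] = [23, 16]
r6 m[φ2→wind] = [5, 1]
r6 m[φ3→fog] = [2, 4]
r6 m[φ3→slip] = [17, 16]
r6 m[φ4→fog] = [6, 6]
r6 m[φ4→cld] = [16, 17]
r6 m[fog→φ0] = [11, 12]
r6 m[fog→φ1] = [14, 14]
r6 m[fog→φ3] = [15, 12]
r6 m[fog→φ4] = [11, 10]
r6 m[sun→φ0] = [0, 0]
r6 m[rain→φ2] = [0, 0]
r6 m[cld→φ4] = [0, 0]
r6 m[slip→φ3] = [0, 0]
r6 m[wind→φ1] = [5, 1]
r6 m[wind→φ2] = [17, 15]
fixed point reached at round 6
traceback from fog: (fog=1, sun=1, rain=1, cld=0, slip=1, wind=1), score=16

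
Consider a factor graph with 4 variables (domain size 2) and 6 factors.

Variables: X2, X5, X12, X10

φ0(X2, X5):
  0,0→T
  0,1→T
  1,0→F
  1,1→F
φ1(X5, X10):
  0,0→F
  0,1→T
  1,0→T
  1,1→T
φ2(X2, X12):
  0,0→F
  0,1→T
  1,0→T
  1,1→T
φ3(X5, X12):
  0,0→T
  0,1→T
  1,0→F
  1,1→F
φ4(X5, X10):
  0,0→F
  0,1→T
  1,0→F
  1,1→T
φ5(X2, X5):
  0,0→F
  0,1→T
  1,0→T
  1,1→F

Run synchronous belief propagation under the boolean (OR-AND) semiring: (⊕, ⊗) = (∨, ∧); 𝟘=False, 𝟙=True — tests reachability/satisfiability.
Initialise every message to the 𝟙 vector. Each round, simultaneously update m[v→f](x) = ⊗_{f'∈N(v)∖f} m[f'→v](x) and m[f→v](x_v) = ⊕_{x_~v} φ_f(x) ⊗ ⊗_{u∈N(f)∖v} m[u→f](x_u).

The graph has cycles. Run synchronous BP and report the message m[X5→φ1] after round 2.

init: all messages = 𝟙 over 2 values
r1 m[φ0→X2] = [T, F]
r1 m[φ0→X5] = [T, T]
r1 m[φ1→X5] = [T, T]
r1 m[φ1→X10] = [T, T]
r1 m[φ2→X2] = [T, T]
r1 m[φ2→X12] = [T, T]
r1 m[φ3→X5] = [T, F]
r1 m[φ3→X12] = [T, T]
r1 m[φ4→X5] = [T, T]
r1 m[φ4→X10] = [F, T]
r1 m[φ5→X2] = [T, T]
r1 m[φ5→X5] = [T, T]
r1 m[X2→φ0] = [T, T]
r1 m[X2→φ2] = [T, T]
r1 m[X2→φ5] = [T, T]
r1 m[X5→φ0] = [T, T]
r1 m[X5→φ1] = [T, T]
r1 m[X5→φ3] = [T, T]
r1 m[X5→φ4] = [T, T]
r1 m[X5→φ5] = [T, T]
r1 m[X12→φ2] = [T, T]
r1 m[X12→φ3] = [T, T]
r1 m[X10→φ1] = [T, T]
r1 m[X10→φ4] = [T, T]
r2 m[φ0→X2] = [T, F]
r2 m[φ0→X5] = [T, T]
r2 m[φ1→X5] = [T, T]
r2 m[φ1→X10] = [T, T]
r2 m[φ2→X2] = [T, T]
r2 m[φ2→X12] = [T, T]
r2 m[φ3→X5] = [T, F]
r2 m[φ3→X12] = [T, T]
r2 m[φ4→X5] = [T, T]
r2 m[φ4→X10] = [F, T]
r2 m[φ5→X2] = [T, T]
r2 m[φ5→X5] = [T, T]
r2 m[X2→φ0] = [T, T]
r2 m[X2→φ2] = [T, F]
r2 m[X2→φ5] = [T, F]
r2 m[X5→φ0] = [T, F]
r2 m[X5→φ1] = [T, F]
r2 m[X5→φ3] = [T, T]
r2 m[X5→φ4] = [T, F]
r2 m[X5→φ5] = [T, F]
r2 m[X12→φ2] = [T, T]
r2 m[X12→φ3] = [T, T]
r2 m[X10→φ1] = [F, T]
r2 m[X10→φ4] = [T, T]

message @ round 2 = [T, F]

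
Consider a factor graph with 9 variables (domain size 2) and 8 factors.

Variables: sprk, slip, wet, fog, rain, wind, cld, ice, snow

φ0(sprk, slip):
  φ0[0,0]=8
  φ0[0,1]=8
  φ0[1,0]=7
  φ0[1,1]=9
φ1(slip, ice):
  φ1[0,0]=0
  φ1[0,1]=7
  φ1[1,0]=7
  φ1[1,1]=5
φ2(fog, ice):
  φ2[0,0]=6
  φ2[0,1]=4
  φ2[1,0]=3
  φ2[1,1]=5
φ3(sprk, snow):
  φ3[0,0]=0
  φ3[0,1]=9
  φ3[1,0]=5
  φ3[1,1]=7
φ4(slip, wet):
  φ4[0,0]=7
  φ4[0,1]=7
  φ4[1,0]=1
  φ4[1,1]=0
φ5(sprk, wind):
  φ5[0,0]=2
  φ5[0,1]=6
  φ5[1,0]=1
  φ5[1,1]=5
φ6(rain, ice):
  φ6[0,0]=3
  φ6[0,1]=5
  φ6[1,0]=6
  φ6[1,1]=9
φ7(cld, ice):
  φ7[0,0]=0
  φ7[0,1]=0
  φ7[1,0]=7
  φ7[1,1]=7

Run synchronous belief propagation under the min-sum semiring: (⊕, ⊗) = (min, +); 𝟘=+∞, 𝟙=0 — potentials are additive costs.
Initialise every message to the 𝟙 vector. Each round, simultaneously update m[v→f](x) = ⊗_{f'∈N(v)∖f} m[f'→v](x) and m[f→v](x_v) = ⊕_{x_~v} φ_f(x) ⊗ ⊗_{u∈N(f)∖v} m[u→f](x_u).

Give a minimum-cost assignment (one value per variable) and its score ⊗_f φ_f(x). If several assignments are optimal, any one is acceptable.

assignment: (sprk=0, slip=0, wet=0, fog=1, rain=0, wind=0, cld=0, ice=0, snow=0); score = 23

init: all messages = 𝟙 over 2 values
r1 m[φ0→sprk] = [8, 7]
r1 m[φ0→slip] = [7, 8]
r1 m[φ1→slip] = [0, 5]
r1 m[φ1→ice] = [0, 5]
r1 m[φ2→fog] = [4, 3]
r1 m[φ2→ice] = [3, 4]
r1 m[φ3→sprk] = [0, 5]
r1 m[φ3→snow] = [0, 7]
r1 m[φ4→slip] = [7, 0]
r1 m[φ4→wet] = [1, 0]
r1 m[φ5→sprk] = [2, 1]
r1 m[φ5→wind] = [1, 5]
r1 m[φ6→rain] = [3, 6]
r1 m[φ6→ice] = [3, 5]
r1 m[φ7→cld] = [0, 7]
r1 m[φ7→ice] = [0, 0]
r1 m[sprk→φ0] = [0, 0]
r1 m[sprk→φ3] = [0, 0]
r1 m[sprk→φ5] = [0, 0]
r1 m[slip→φ0] = [0, 0]
r1 m[slip→φ1] = [0, 0]
r1 m[slip→φ4] = [0, 0]
r1 m[wet→φ4] = [0, 0]
r1 m[fog→φ2] = [0, 0]
r1 m[rain→φ6] = [0, 0]
r1 m[wind→φ5] = [0, 0]
r1 m[cld→φ7] = [0, 0]
r1 m[ice→φ1] = [0, 0]
r1 m[ice→φ2] = [0, 0]
r1 m[ice→φ6] = [0, 0]
r1 m[ice→φ7] = [0, 0]
r1 m[snow→φ3] = [0, 0]
r2 m[φ0→sprk] = [8, 7]
r2 m[φ0→slip] = [7, 8]
r2 m[φ1→slip] = [0, 5]
r2 m[φ1→ice] = [0, 5]
r2 m[φ2→fog] = [4, 3]
r2 m[φ2→ice] = [3, 4]
r2 m[φ3→sprk] = [0, 5]
r2 m[φ3→snow] = [0, 7]
r2 m[φ4→slip] = [7, 0]
r2 m[φ4→wet] = [1, 0]
r2 m[φ5→sprk] = [2, 1]
r2 m[φ5→wind] = [1, 5]
r2 m[φ6→rain] = [3, 6]
r2 m[φ6→ice] = [3, 5]
r2 m[φ7→cld] = [0, 7]
r2 m[φ7→ice] = [0, 0]
r2 m[sprk→φ0] = [2, 6]
r2 m[sprk→φ3] = [10, 8]
r2 m[sprk→φ5] = [8, 12]
r2 m[slip→φ0] = [7, 5]
r2 m[slip→φ1] = [14, 8]
r2 m[slip→φ4] = [7, 13]
r2 m[wet→φ4] = [0, 0]
r2 m[fog→φ2] = [0, 0]
r2 m[rain→φ6] = [0, 0]
r2 m[wind→φ5] = [0, 0]
r2 m[cld→φ7] = [0, 0]
r2 m[ice→φ1] = [6, 9]
r2 m[ice→φ2] = [3, 10]
r2 m[ice→φ6] = [3, 9]
r2 m[ice→φ7] = [6, 14]
r2 m[snow→φ3] = [0, 0]
r3 m[φ0→sprk] = [13, 14]
r3 m[φ0→slip] = [10, 10]
r3 m[φ1→slip] = [6, 13]
r3 m[φ1→ice] = [14, 13]
r3 m[φ2→fog] = [9, 6]
r3 m[φ2→ice] = [3, 4]
r3 m[φ3→sprk] = [0, 5]
r3 m[φ3→snow] = [10, 15]
r3 m[φ4→slip] = [7, 0]
r3 m[φ4→wet] = [14, 13]
r3 m[φ5→sprk] = [2, 1]
r3 m[φ5→wind] = [10, 14]
r3 m[φ6→rain] = [6, 9]
r3 m[φ6→ice] = [3, 5]
r3 m[φ7→cld] = [6, 13]
r3 m[φ7→ice] = [0, 0]
r3 m[sprk→φ0] = [2, 6]
r3 m[sprk→φ3] = [10, 8]
r3 m[sprk→φ5] = [8, 12]
r3 m[slip→φ0] = [7, 5]
r3 m[slip→φ1] = [14, 8]
r3 m[slip→φ4] = [7, 13]
r3 m[wet→φ4] = [0, 0]
r3 m[fog→φ2] = [0, 0]
r3 m[rain→φ6] = [0, 0]
r3 m[wind→φ5] = [0, 0]
r3 m[cld→φ7] = [0, 0]
r3 m[ice→φ1] = [6, 9]
r3 m[ice→φ2] = [3, 10]
r3 m[ice→φ6] = [3, 9]
r3 m[ice→φ7] = [6, 14]
r3 m[snow→φ3] = [0, 0]
r4 m[φ0→sprk] = [13, 14]
r4 m[φ0→slip] = [10, 10]
r4 m[φ1→slip] = [6, 13]
r4 m[φ1→ice] = [14, 13]
r4 m[φ2→fog] = [9, 6]
r4 m[φ2→ice] = [3, 4]
r4 m[φ3→sprk] = [0, 5]
r4 m[φ3→snow] = [10, 15]
r4 m[φ4→slip] = [7, 0]
r4 m[φ4→wet] = [14, 13]
r4 m[φ5→sprk] = [2, 1]
r4 m[φ5→wind] = [10, 14]
r4 m[φ6→rain] = [6, 9]
r4 m[φ6→ice] = [3, 5]
r4 m[φ7→cld] = [6, 13]
r4 m[φ7→ice] = [0, 0]
r4 m[sprk→φ0] = [2, 6]
r4 m[sprk→φ3] = [15, 15]
r4 m[sprk→φ5] = [13, 19]
r4 m[slip→φ0] = [13, 13]
r4 m[slip→φ1] = [17, 10]
r4 m[slip→φ4] = [16, 23]
r4 m[wet→φ4] = [0, 0]
r4 m[fog→φ2] = [0, 0]
r4 m[rain→φ6] = [0, 0]
r4 m[wind→φ5] = [0, 0]
r4 m[cld→φ7] = [0, 0]
r4 m[ice→φ1] = [6, 9]
r4 m[ice→φ2] = [17, 18]
r4 m[ice→φ6] = [17, 17]
r4 m[ice→φ7] = [20, 22]
r4 m[snow→φ3] = [0, 0]
r5 m[φ0→sprk] = [21, 20]
r5 m[φ0→slip] = [10, 10]
r5 m[φ1→slip] = [6, 13]
r5 m[φ1→ice] = [17, 15]
r5 m[φ2→fog] = [22, 20]
r5 m[φ2→ice] = [3, 4]
r5 m[φ3→sprk] = [0, 5]
r5 m[φ3→snow] = [15, 22]
r5 m[φ4→slip] = [7, 0]
r5 m[φ4→wet] = [23, 23]
r5 m[φ5→sprk] = [2, 1]
r5 m[φ5→wind] = [15, 19]
r5 m[φ6→rain] = [20, 23]
r5 m[φ6→ice] = [3, 5]
r5 m[φ7→cld] = [20, 27]
r5 m[φ7→ice] = [0, 0]
r5 m[sprk→φ0] = [2, 6]
r5 m[sprk→φ3] = [15, 15]
r5 m[sprk→φ5] = [13, 19]
r5 m[slip→φ0] = [13, 13]
r5 m[slip→φ1] = [17, 10]
r5 m[slip→φ4] = [16, 23]
r5 m[wet→φ4] = [0, 0]
r5 m[fog→φ2] = [0, 0]
r5 m[rain→φ6] = [0, 0]
r5 m[wind→φ5] = [0, 0]
r5 m[cld→φ7] = [0, 0]
r5 m[ice→φ1] = [6, 9]
r5 m[ice→φ2] = [17, 18]
r5 m[ice→φ6] = [17, 17]
r5 m[ice→φ7] = [20, 22]
r5 m[snow→φ3] = [0, 0]
r6 m[φ0→sprk] = [21, 20]
r6 m[φ0→slip] = [10, 10]
r6 m[φ1→slip] = [6, 13]
r6 m[φ1→ice] = [17, 15]
r6 m[φ2→fog] = [22, 20]
r6 m[φ2→ice] = [3, 4]
r6 m[φ3→sprk] = [0, 5]
r6 m[φ3→snow] = [15, 22]
r6 m[φ4→slip] = [7, 0]
r6 m[φ4→wet] = [23, 23]
r6 m[φ5→sprk] = [2, 1]
r6 m[φ5→wind] = [15, 19]
r6 m[φ6→rain] = [20, 23]
r6 m[φ6→ice] = [3, 5]
r6 m[φ7→cld] = [20, 27]
r6 m[φ7→ice] = [0, 0]
r6 m[sprk→φ0] = [2, 6]
r6 m[sprk→φ3] = [23, 21]
r6 m[sprk→φ5] = [21, 25]
r6 m[slip→φ0] = [13, 13]
r6 m[slip→φ1] = [17, 10]
r6 m[slip→φ4] = [16, 23]
r6 m[wet→φ4] = [0, 0]
r6 m[fog→φ2] = [0, 0]
r6 m[rain→φ6] = [0, 0]
r6 m[wind→φ5] = [0, 0]
r6 m[cld→φ7] = [0, 0]
r6 m[ice→φ1] = [6, 9]
r6 m[ice→φ2] = [20, 20]
r6 m[ice→φ6] = [20, 19]
r6 m[ice→φ7] = [23, 24]
r6 m[snow→φ3] = [0, 0]
r7 m[φ0→sprk] = [21, 20]
r7 m[φ0→slip] = [10, 10]
r7 m[φ1→slip] = [6, 13]
r7 m[φ1→ice] = [17, 15]
r7 m[φ2→fog] = [24, 23]
r7 m[φ2→ice] = [3, 4]
r7 m[φ3→sprk] = [0, 5]
r7 m[φ3→snow] = [23, 28]
r7 m[φ4→slip] = [7, 0]
r7 m[φ4→wet] = [23, 23]
r7 m[φ5→sprk] = [2, 1]
r7 m[φ5→wind] = [23, 27]
r7 m[φ6→rain] = [23, 26]
r7 m[φ6→ice] = [3, 5]
r7 m[φ7→cld] = [23, 30]
r7 m[φ7→ice] = [0, 0]
r7 m[sprk→φ0] = [2, 6]
r7 m[sprk→φ3] = [23, 21]
r7 m[sprk→φ5] = [21, 25]
r7 m[slip→φ0] = [13, 13]
r7 m[slip→φ1] = [17, 10]
r7 m[slip→φ4] = [16, 23]
r7 m[wet→φ4] = [0, 0]
r7 m[fog→φ2] = [0, 0]
r7 m[rain→φ6] = [0, 0]
r7 m[wind→φ5] = [0, 0]
r7 m[cld→φ7] = [0, 0]
r7 m[ice→φ1] = [6, 9]
r7 m[ice→φ2] = [20, 20]
r7 m[ice→φ6] = [20, 19]
r7 m[ice→φ7] = [23, 24]
r7 m[snow→φ3] = [0, 0]
r8 m[φ0→sprk] = [21, 20]
r8 m[φ0→slip] = [10, 10]
r8 m[φ1→slip] = [6, 13]
r8 m[φ1→ice] = [17, 15]
r8 m[φ2→fog] = [24, 23]
r8 m[φ2→ice] = [3, 4]
r8 m[φ3→sprk] = [0, 5]
r8 m[φ3→snow] = [23, 28]
r8 m[φ4→slip] = [7, 0]
r8 m[φ4→wet] = [23, 23]
r8 m[φ5→sprk] = [2, 1]
r8 m[φ5→wind] = [23, 27]
r8 m[φ6→rain] = [23, 26]
r8 m[φ6→ice] = [3, 5]
r8 m[φ7→cld] = [23, 30]
r8 m[φ7→ice] = [0, 0]
r8 m[sprk→φ0] = [2, 6]
r8 m[sprk→φ3] = [23, 21]
r8 m[sprk→φ5] = [21, 25]
r8 m[slip→φ0] = [13, 13]
r8 m[slip→φ1] = [17, 10]
r8 m[slip→φ4] = [16, 23]
r8 m[wet→φ4] = [0, 0]
r8 m[fog→φ2] = [0, 0]
r8 m[rain→φ6] = [0, 0]
r8 m[wind→φ5] = [0, 0]
r8 m[cld→φ7] = [0, 0]
r8 m[ice→φ1] = [6, 9]
r8 m[ice→φ2] = [20, 20]
r8 m[ice→φ6] = [20, 19]
r8 m[ice→φ7] = [23, 24]
r8 m[snow→φ3] = [0, 0]
fixed point reached at round 8
traceback from sprk: (sprk=0, slip=0, wet=0, fog=1, rain=0, wind=0, cld=0, ice=0, snow=0), score=23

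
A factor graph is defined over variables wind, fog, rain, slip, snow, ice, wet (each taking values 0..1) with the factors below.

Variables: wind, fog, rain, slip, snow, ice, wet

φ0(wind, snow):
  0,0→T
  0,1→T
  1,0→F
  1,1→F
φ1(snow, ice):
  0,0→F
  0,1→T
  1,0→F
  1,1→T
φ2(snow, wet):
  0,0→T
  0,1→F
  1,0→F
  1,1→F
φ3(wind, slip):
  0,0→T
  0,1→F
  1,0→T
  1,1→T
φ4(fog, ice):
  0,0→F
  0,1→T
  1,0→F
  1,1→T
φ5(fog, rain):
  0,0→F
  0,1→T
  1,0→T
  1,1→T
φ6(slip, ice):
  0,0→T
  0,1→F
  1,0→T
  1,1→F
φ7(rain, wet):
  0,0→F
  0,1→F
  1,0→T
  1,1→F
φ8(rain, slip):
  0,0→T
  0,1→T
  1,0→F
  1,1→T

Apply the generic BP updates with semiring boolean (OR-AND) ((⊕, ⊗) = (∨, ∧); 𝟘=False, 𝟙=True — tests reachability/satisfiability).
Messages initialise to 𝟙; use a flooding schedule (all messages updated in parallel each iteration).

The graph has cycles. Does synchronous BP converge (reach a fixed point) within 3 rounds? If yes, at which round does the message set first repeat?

NOT CONVERGED within 3 rounds

init: all messages = 𝟙 over 2 values
r1 m[φ0→wind] = [T, F]
r1 m[φ0→snow] = [T, T]
r1 m[φ1→snow] = [T, T]
r1 m[φ1→ice] = [F, T]
r1 m[φ2→snow] = [T, F]
r1 m[φ2→wet] = [T, F]
r1 m[φ3→wind] = [T, T]
r1 m[φ3→slip] = [T, T]
r1 m[φ4→fog] = [T, T]
r1 m[φ4→ice] = [F, T]
r1 m[φ5→fog] = [T, T]
r1 m[φ5→rain] = [T, T]
r1 m[φ6→slip] = [T, T]
r1 m[φ6→ice] = [T, F]
r1 m[φ7→rain] = [F, T]
r1 m[φ7→wet] = [T, F]
r1 m[φ8→rain] = [T, T]
r1 m[φ8→slip] = [T, T]
r1 m[wind→φ0] = [T, T]
r1 m[wind→φ3] = [T, T]
r1 m[fog→φ4] = [T, T]
r1 m[fog→φ5] = [T, T]
r1 m[rain→φ5] = [T, T]
r1 m[rain→φ7] = [T, T]
r1 m[rain→φ8] = [T, T]
r1 m[slip→φ3] = [T, T]
r1 m[slip→φ6] = [T, T]
r1 m[slip→φ8] = [T, T]
r1 m[snow→φ0] = [T, T]
r1 m[snow→φ1] = [T, T]
r1 m[snow→φ2] = [T, T]
r1 m[ice→φ1] = [T, T]
r1 m[ice→φ4] = [T, T]
r1 m[ice→φ6] = [T, T]
r1 m[wet→φ2] = [T, T]
r1 m[wet→φ7] = [T, T]
r2 m[φ0→wind] = [T, F]
r2 m[φ0→snow] = [T, T]
r2 m[φ1→snow] = [T, T]
r2 m[φ1→ice] = [F, T]
r2 m[φ2→snow] = [T, F]
r2 m[φ2→wet] = [T, F]
r2 m[φ3→wind] = [T, T]
r2 m[φ3→slip] = [T, T]
r2 m[φ4→fog] = [T, T]
r2 m[φ4→ice] = [F, T]
r2 m[φ5→fog] = [T, T]
r2 m[φ5→rain] = [T, T]
r2 m[φ6→slip] = [T, T]
r2 m[φ6→ice] = [T, F]
r2 m[φ7→rain] = [F, T]
r2 m[φ7→wet] = [T, F]
r2 m[φ8→rain] = [T, T]
r2 m[φ8→slip] = [T, T]
r2 m[wind→φ0] = [T, T]
r2 m[wind→φ3] = [T, F]
r2 m[fog→φ4] = [T, T]
r2 m[fog→φ5] = [T, T]
r2 m[rain→φ5] = [F, T]
r2 m[rain→φ7] = [T, T]
r2 m[rain→φ8] = [F, T]
r2 m[slip→φ3] = [T, T]
r2 m[slip→φ6] = [T, T]
r2 m[slip→φ8] = [T, T]
r2 m[snow→φ0] = [T, F]
r2 m[snow→φ1] = [T, F]
r2 m[snow→φ2] = [T, T]
r2 m[ice→φ1] = [F, F]
r2 m[ice→φ4] = [F, F]
r2 m[ice→φ6] = [F, T]
r2 m[wet→φ2] = [T, F]
r2 m[wet→φ7] = [T, F]
r3 m[φ0→wind] = [T, F]
r3 m[φ0→snow] = [T, T]
r3 m[φ1→snow] = [F, F]
r3 m[φ1→ice] = [F, T]
r3 m[φ2→snow] = [T, F]
r3 m[φ2→wet] = [T, F]
r3 m[φ3→wind] = [T, T]
r3 m[φ3→slip] = [T, F]
r3 m[φ4→fog] = [F, F]
r3 m[φ4→ice] = [F, T]
r3 m[φ5→fog] = [T, T]
r3 m[φ5→rain] = [T, T]
r3 m[φ6→slip] = [F, F]
r3 m[φ6→ice] = [T, F]
r3 m[φ7→rain] = [F, T]
r3 m[φ7→wet] = [T, F]
r3 m[φ8→rain] = [T, T]
r3 m[φ8→slip] = [F, T]
r3 m[wind→φ0] = [T, T]
r3 m[wind→φ3] = [T, F]
r3 m[fog→φ4] = [T, T]
r3 m[fog→φ5] = [T, T]
r3 m[rain→φ5] = [F, T]
r3 m[rain→φ7] = [T, T]
r3 m[rain→φ8] = [F, T]
r3 m[slip→φ3] = [T, T]
r3 m[slip→φ6] = [T, T]
r3 m[slip→φ8] = [T, T]
r3 m[snow→φ0] = [T, F]
r3 m[snow→φ1] = [T, F]
r3 m[snow→φ2] = [T, T]
r3 m[ice→φ1] = [F, F]
r3 m[ice→φ4] = [F, F]
r3 m[ice→φ6] = [F, T]
r3 m[wet→φ2] = [T, F]
r3 m[wet→φ7] = [T, F]
no fixed point within 3 rounds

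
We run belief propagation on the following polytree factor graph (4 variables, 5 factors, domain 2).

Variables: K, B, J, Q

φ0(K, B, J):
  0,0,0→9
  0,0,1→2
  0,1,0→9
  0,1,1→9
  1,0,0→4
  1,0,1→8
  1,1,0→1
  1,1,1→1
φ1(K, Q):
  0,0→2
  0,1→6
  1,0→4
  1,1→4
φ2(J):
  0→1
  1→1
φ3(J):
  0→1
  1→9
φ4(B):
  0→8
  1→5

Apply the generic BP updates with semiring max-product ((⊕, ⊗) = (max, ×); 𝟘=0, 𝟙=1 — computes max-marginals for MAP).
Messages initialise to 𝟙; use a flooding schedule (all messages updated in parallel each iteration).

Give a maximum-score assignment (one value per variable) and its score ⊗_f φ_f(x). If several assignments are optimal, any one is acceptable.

init: all messages = 𝟙 over 2 values
r1 m[φ0→K] = [9, 8]
r1 m[φ0→B] = [9, 9]
r1 m[φ0→J] = [9, 9]
r1 m[φ1→K] = [6, 4]
r1 m[φ1→Q] = [4, 6]
r1 m[φ2→J] = [1, 1]
r1 m[φ3→J] = [1, 9]
r1 m[φ4→B] = [8, 5]
r1 m[K→φ0] = [1, 1]
r1 m[K→φ1] = [1, 1]
r1 m[B→φ0] = [1, 1]
r1 m[B→φ4] = [1, 1]
r1 m[J→φ0] = [1, 1]
r1 m[J→φ2] = [1, 1]
r1 m[J→φ3] = [1, 1]
r1 m[Q→φ1] = [1, 1]
r2 m[φ0→K] = [9, 8]
r2 m[φ0→B] = [9, 9]
r2 m[φ0→J] = [9, 9]
r2 m[φ1→K] = [6, 4]
r2 m[φ1→Q] = [4, 6]
r2 m[φ2→J] = [1, 1]
r2 m[φ3→J] = [1, 9]
r2 m[φ4→B] = [8, 5]
r2 m[K→φ0] = [6, 4]
r2 m[K→φ1] = [9, 8]
r2 m[B→φ0] = [8, 5]
r2 m[B→φ4] = [9, 9]
r2 m[J→φ0] = [1, 9]
r2 m[J→φ2] = [9, 81]
r2 m[J→φ3] = [9, 9]
r2 m[Q→φ1] = [1, 1]
r3 m[φ0→K] = [405, 576]
r3 m[φ0→B] = [288, 486]
r3 m[φ0→J] = [432, 270]
r3 m[φ1→K] = [6, 4]
r3 m[φ1→Q] = [32, 54]
r3 m[φ2→J] = [1, 1]
r3 m[φ3→J] = [1, 9]
r3 m[φ4→B] = [8, 5]
r3 m[K→φ0] = [6, 4]
r3 m[K→φ1] = [9, 8]
r3 m[B→φ0] = [8, 5]
r3 m[B→φ4] = [9, 9]
r3 m[J→φ0] = [1, 9]
r3 m[J→φ2] = [9, 81]
r3 m[J→φ3] = [9, 9]
r3 m[Q→φ1] = [1, 1]
r4 m[φ0→K] = [405, 576]
r4 m[φ0→B] = [288, 486]
r4 m[φ0→J] = [432, 270]
r4 m[φ1→K] = [6, 4]
r4 m[φ1→Q] = [32, 54]
r4 m[φ2→J] = [1, 1]
r4 m[φ3→J] = [1, 9]
r4 m[φ4→B] = [8, 5]
r4 m[K→φ0] = [6, 4]
r4 m[K→φ1] = [405, 576]
r4 m[B→φ0] = [8, 5]
r4 m[B→φ4] = [288, 486]
r4 m[J→φ0] = [1, 9]
r4 m[J→φ2] = [432, 2430]
r4 m[J→φ3] = [432, 270]
r4 m[Q→φ1] = [1, 1]
r5 m[φ0→K] = [405, 576]
r5 m[φ0→B] = [288, 486]
r5 m[φ0→J] = [432, 270]
r5 m[φ1→K] = [6, 4]
r5 m[φ1→Q] = [2304, 2430]
r5 m[φ2→J] = [1, 1]
r5 m[φ3→J] = [1, 9]
r5 m[φ4→B] = [8, 5]
r5 m[K→φ0] = [6, 4]
r5 m[K→φ1] = [405, 576]
r5 m[B→φ0] = [8, 5]
r5 m[B→φ4] = [288, 486]
r5 m[J→φ0] = [1, 9]
r5 m[J→φ2] = [432, 2430]
r5 m[J→φ3] = [432, 270]
r5 m[Q→φ1] = [1, 1]
r6 m[φ0→K] = [405, 576]
r6 m[φ0→B] = [288, 486]
r6 m[φ0→J] = [432, 270]
r6 m[φ1→K] = [6, 4]
r6 m[φ1→Q] = [2304, 2430]
r6 m[φ2→J] = [1, 1]
r6 m[φ3→J] = [1, 9]
r6 m[φ4→B] = [8, 5]
r6 m[K→φ0] = [6, 4]
r6 m[K→φ1] = [405, 576]
r6 m[B→φ0] = [8, 5]
r6 m[B→φ4] = [288, 486]
r6 m[J→φ0] = [1, 9]
r6 m[J→φ2] = [432, 2430]
r6 m[J→φ3] = [432, 270]
r6 m[Q→φ1] = [1, 1]
fixed point reached at round 6
traceback from K: (K=0, B=1, J=1, Q=1), score=2430

assignment: (K=0, B=1, J=1, Q=1); score = 2430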